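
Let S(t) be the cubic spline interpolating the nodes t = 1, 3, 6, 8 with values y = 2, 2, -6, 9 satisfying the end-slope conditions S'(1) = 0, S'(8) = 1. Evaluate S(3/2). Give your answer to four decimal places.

2.2510

Put σ_i = S'' at the i-th knot. Here h = (2, 3, 2) and Δ = (0, -8/3, 15/2), so the interior equations h_(i-1)·σ_(i-1) + 2(h_(i-1)+h_i)·σ_i + h_i·σ_(i+1) = 6(Δ_i − Δ_(i-1)) read
  2·σ_0 + 10·σ_1 + 3·σ_2 = 6(Δ_1 - Δ_0) = -16
  3·σ_1 + 10·σ_2 + 2·σ_3 = 6(Δ_2 - Δ_1) = 61
Clamped end conditions give two more equations: 2h_0·σ_0 + h_0·σ_1 = 6(Δ_0 - S'(1)) = 0 and h_2·σ_2 + 2h_2·σ_3 = 6(S'(8) - Δ_2) = -39.
Solving: σ_0 = 257/96, σ_1 = -257/48, σ_2 = 515/48, σ_3 = -1451/96.
On [1, 3], S(t) = 2 + 0·(t - 1) + 257/192·(t - 1)² - 257/384·(t - 1)³.
With (t - 1) = 1/2: S(3/2) = 2305/1024.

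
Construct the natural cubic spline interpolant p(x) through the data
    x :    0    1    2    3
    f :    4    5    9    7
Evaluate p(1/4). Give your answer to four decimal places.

With σ_i denoting the second derivative at x_i, h_i = 1, 1, 1, and Δ_i = (y_(i+1) − y_i)/h_i = 1, 4, -2:
  1·σ_0 + 4·σ_1 + 1·σ_2 = 6(Δ_1 - Δ_0) = 18
  1·σ_1 + 4·σ_2 + 1·σ_3 = 6(Δ_2 - Δ_1) = -36
Natural end conditions: σ_0 = σ_3 = 0.
Solving: σ_0 = 0, σ_1 = 36/5, σ_2 = -54/5, σ_3 = 0.
On [0, 1], p(x) = 4 - 1/5·x + 0·x² + 6/5·x³.
With x = 1/4: p(1/4) = 127/32.

3.9688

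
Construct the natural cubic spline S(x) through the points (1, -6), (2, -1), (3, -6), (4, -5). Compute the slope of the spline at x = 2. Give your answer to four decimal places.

-1.1333

Let M_i = S''(x_i). Step sizes h_i = 1, 1, 1; slopes of the chords Δ_i = (y_(i+1) - y_i)/h_i = 5, -5, 1.
  1·M_0 + 4·M_1 + 1·M_2 = 6(Δ_1 - Δ_0) = -60
  1·M_1 + 4·M_2 + 1·M_3 = 6(Δ_2 - Δ_1) = 36
Natural end conditions: M_0 = M_3 = 0.
Forward elimination and back-substitution give M_0 = 0, M_1 = -92/5, M_2 = 68/5, M_3 = 0.
On [2, 3], S'(x) = b_1 + 2c_1·(x - 2) + 3d_1·(x - 2)² with b_1 = Δ_1 - h_1(2M_1 + M_2)/6 = -17/15, c_1 = M_1/2 = -46/5, d_1 = (M_2 - M_1)/(6h_1) = 16/3. So S'(2) = -17/15.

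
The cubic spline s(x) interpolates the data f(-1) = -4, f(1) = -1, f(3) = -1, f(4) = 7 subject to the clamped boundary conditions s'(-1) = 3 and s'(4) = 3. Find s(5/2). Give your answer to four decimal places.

Write M_i for s''(x_i). With h_i = 2, 2, 1 and divided differences Δ_i = 3/2, 0, 8, the continuity of s' gives the tridiagonal system
  2·M_0 + 8·M_1 + 2·M_2 = 6(Δ_1 - Δ_0) = -9
  2·M_1 + 6·M_2 + 1·M_3 = 6(Δ_2 - Δ_1) = 48
Clamped end conditions give two more equations: 2h_0·M_0 + h_0·M_1 = 6(Δ_0 - s'(-1)) = -9 and h_2·M_2 + 2h_2·M_3 = 6(s'(4) - Δ_2) = -30.
Solving: M_0 = -3/46, M_1 = -201/46, M_2 = 300/23, M_3 = -495/23.
On [1, 3], s(x) = -1 - 33/23·(x - 1) - 201/92·(x - 1)² + 267/184·(x - 1)³.
With (x - 1) = 3/2: s(5/2) = -4667/1472.

-3.1705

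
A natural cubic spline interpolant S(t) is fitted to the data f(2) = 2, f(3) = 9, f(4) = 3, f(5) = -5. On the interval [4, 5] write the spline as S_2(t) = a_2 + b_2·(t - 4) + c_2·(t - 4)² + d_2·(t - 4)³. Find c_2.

1

Let M_i = S''(x_i). Step sizes h_i = 1, 1, 1; slopes of the chords Δ_i = (y_(i+1) - y_i)/h_i = 7, -6, -8.
  1·M_0 + 4·M_1 + 1·M_2 = 6(Δ_1 - Δ_0) = -78
  1·M_1 + 4·M_2 + 1·M_3 = 6(Δ_2 - Δ_1) = -12
Natural end conditions: M_0 = M_3 = 0.
Solving: M_0 = 0, M_1 = -20, M_2 = 2, M_3 = 0.
On [4, 5], with S_2(t) = a_2 + b_2·(t - 4) + c_2·(t - 4)² + d_2·(t - 4)³: c_2 = M_2/2 = 1, d_2 = (M_3 - M_2)/(6h_2) = -1/3, b_2 = Δ_2 - h_2(2M_2 + M_3)/6 = -26/3.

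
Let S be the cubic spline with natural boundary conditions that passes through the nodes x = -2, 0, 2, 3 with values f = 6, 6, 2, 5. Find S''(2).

6

With σ_i denoting the second derivative at x_i, h_i = 2, 2, 1, and Δ_i = (y_(i+1) − y_i)/h_i = 0, -2, 3:
  2·σ_0 + 8·σ_1 + 2·σ_2 = 6(Δ_1 - Δ_0) = -12
  2·σ_1 + 6·σ_2 + 1·σ_3 = 6(Δ_2 - Δ_1) = 30
Natural end conditions: σ_0 = σ_3 = 0.
Forward elimination and back-substitution give σ_0 = 0, σ_1 = -3, σ_2 = 6, σ_3 = 0.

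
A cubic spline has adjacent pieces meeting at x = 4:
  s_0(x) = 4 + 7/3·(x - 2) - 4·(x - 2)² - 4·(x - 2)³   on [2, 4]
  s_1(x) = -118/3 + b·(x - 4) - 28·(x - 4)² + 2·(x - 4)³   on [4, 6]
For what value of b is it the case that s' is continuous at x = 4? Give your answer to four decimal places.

s_0'(x) = 7/3 - 8·(x - 2) - 12·(x - 2)², so s_0'(4) = -185/3. On the right, s_1'(4) = b, so b = -185/3.

-61.6667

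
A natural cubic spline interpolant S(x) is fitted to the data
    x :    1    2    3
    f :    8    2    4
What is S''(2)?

With m_i denoting the second derivative at x_i, h_i = 1, 1, and Δ_i = (y_(i+1) − y_i)/h_i = -6, 2:
  1·m_0 + 4·m_1 + 1·m_2 = 6(Δ_1 - Δ_0) = 48
Natural end conditions: m_0 = m_2 = 0.
Solving the tridiagonal system: m_0 = 0, m_1 = 12, m_2 = 0.

12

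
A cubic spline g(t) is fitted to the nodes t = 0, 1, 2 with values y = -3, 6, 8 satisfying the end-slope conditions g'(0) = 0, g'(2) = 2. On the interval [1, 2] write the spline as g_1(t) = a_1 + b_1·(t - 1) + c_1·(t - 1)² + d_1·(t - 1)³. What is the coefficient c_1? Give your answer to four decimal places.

-11.5000

Let M_i = g''(x_i). Step sizes h_i = 1, 1; slopes of the chords Δ_i = (y_(i+1) - y_i)/h_i = 9, 2.
  1·M_0 + 4·M_1 + 1·M_2 = 6(Δ_1 - Δ_0) = -42
Clamped end conditions give two more equations: 2h_0·M_0 + h_0·M_1 = 6(Δ_0 - g'(0)) = 54 and h_1·M_1 + 2h_1·M_2 = 6(g'(2) - Δ_1) = 0.
Forward elimination and back-substitution give M_0 = 77/2, M_1 = -23, M_2 = 23/2.
On [1, 2], with g_1(t) = a_1 + b_1·(t - 1) + c_1·(t - 1)² + d_1·(t - 1)³: c_1 = M_1/2 = -23/2, d_1 = (M_2 - M_1)/(6h_1) = 23/4, b_1 = Δ_1 - h_1(2M_1 + M_2)/6 = 31/4.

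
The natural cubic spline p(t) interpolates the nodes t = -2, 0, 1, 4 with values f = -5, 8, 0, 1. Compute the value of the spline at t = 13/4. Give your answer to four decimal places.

With σ_i denoting the second derivative at x_i, h_i = 2, 1, 3, and Δ_i = (y_(i+1) − y_i)/h_i = 13/2, -8, 1/3:
  2·σ_0 + 6·σ_1 + 1·σ_2 = 6(Δ_1 - Δ_0) = -87
  1·σ_1 + 8·σ_2 + 3·σ_3 = 6(Δ_2 - Δ_1) = 50
Natural end conditions: σ_0 = σ_3 = 0.
Solving: σ_0 = 0, σ_1 = -746/47, σ_2 = 387/47, σ_3 = 0.
On [1, 4], p(t) = 0 - 1114/141·(t - 1) + 387/94·(t - 1)² - 43/94·(t - 1)³.
With (t - 1) = 9/4: p(13/4) = -12903/6016.

-2.1448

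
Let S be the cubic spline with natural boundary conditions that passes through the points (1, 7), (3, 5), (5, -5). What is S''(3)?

-3

With σ_i denoting the second derivative at x_i, h_i = 2, 2, and Δ_i = (y_(i+1) − y_i)/h_i = -1, -5:
  2·σ_0 + 8·σ_1 + 2·σ_2 = 6(Δ_1 - Δ_0) = -24
Natural end conditions: σ_0 = σ_2 = 0.
Forward elimination and back-substitution give σ_0 = 0, σ_1 = -3, σ_2 = 0.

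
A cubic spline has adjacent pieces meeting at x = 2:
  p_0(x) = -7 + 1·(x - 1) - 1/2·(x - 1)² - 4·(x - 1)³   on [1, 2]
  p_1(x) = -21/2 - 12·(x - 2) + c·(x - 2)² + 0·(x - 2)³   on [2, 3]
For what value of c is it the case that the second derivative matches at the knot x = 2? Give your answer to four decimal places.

-12.5000

p_0''(x) = -1 - 24·(x - 1), so p_0''(2) = -25. On the right, p_1''(2) = 2c, so c = -25/2.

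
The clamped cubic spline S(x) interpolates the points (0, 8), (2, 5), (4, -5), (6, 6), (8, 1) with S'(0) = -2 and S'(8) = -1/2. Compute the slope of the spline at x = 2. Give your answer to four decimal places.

-4.6250

Put M_i = S'' at the i-th knot. Here h = (2, 2, 2, 2) and Δ = (-3/2, -5, 11/2, -5/2), so the interior equations h_(i-1)·M_(i-1) + 2(h_(i-1)+h_i)·M_i + h_i·M_(i+1) = 6(Δ_i − Δ_(i-1)) read
  2·M_0 + 8·M_1 + 2·M_2 = 6(Δ_1 - Δ_0) = -21
  2·M_1 + 8·M_2 + 2·M_3 = 6(Δ_2 - Δ_1) = 63
  2·M_2 + 8·M_3 + 2·M_4 = 6(Δ_3 - Δ_2) = -48
Clamped end conditions give two more equations: 2h_0·M_0 + h_0·M_1 = 6(Δ_0 - S'(0)) = 3 and h_3·M_3 + 2h_3·M_4 = 6(S'(8) - Δ_3) = 12.
Hence M_0 = 33/8, M_1 = -27/4, M_2 = 99/8, M_3 = -45/4, M_4 = 69/8.
On [2, 4], S'(x) = b_1 + 2c_1·(x - 2) + 3d_1·(x - 2)² with b_1 = Δ_1 - h_1(2M_1 + M_2)/6 = -37/8, c_1 = M_1/2 = -27/8, d_1 = (M_2 - M_1)/(6h_1) = 51/32. So S'(2) = -37/8.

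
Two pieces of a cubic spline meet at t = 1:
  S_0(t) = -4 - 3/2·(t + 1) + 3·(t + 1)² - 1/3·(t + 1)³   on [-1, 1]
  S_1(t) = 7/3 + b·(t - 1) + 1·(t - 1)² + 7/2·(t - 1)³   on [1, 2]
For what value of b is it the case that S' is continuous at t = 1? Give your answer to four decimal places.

6.5000

S_0'(t) = -3/2 + 6·(t + 1) - 1·(t + 1)², so S_0'(1) = 13/2. On the right, S_1'(1) = b, so b = 13/2.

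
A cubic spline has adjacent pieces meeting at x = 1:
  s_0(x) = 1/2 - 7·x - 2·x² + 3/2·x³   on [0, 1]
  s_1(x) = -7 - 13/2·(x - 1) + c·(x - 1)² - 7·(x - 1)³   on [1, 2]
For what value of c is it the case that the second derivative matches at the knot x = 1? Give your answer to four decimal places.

s_0''(x) = -4 + 9·x, so s_0''(1) = 5. On the right, s_1''(1) = 2c, so c = 5/2.

2.5000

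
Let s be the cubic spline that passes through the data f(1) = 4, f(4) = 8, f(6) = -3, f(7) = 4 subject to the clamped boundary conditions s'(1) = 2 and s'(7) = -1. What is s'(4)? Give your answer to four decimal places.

Put m_i = s'' at the i-th knot. Here h = (3, 2, 1) and Δ = (4/3, -11/2, 7), so the interior equations h_(i-1)·m_(i-1) + 2(h_(i-1)+h_i)·m_i + h_i·m_(i+1) = 6(Δ_i − Δ_(i-1)) read
  3·m_0 + 10·m_1 + 2·m_2 = 6(Δ_1 - Δ_0) = -41
  2·m_1 + 6·m_2 + 1·m_3 = 6(Δ_2 - Δ_1) = 75
Clamped end conditions give two more equations: 2h_0·m_0 + h_0·m_1 = 6(Δ_0 - s'(1)) = -4 and h_2·m_2 + 2h_2·m_3 = 6(s'(7) - Δ_2) = -48.
Forward elimination and back-substitution give m_0 = 79/19, m_1 = -550/57, m_2 = 1226/57, m_3 = -1981/57.
On [4, 6], s'(t) = b_1 + 2c_1·(t - 4) + 3d_1·(t - 4)² with b_1 = Δ_1 - h_1(2m_1 + m_2)/6 = -237/38, c_1 = m_1/2 = -275/57, d_1 = (m_2 - m_1)/(6h_1) = 148/57. So s'(4) = -237/38.

-6.2368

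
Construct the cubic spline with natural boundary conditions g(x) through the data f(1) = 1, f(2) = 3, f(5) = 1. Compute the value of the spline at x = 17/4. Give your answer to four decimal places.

With m_i denoting the second derivative at x_i, h_i = 1, 3, and Δ_i = (y_(i+1) − y_i)/h_i = 2, -2/3:
  1·m_0 + 8·m_1 + 3·m_2 = 6(Δ_1 - Δ_0) = -16
Natural end conditions: m_0 = m_2 = 0.
Hence m_0 = 0, m_1 = -2, m_2 = 0.
On [2, 5], g(x) = 3 + 4/3·(x - 2) - 1·(x - 2)² + 1/9·(x - 2)³.
With (x - 2) = 9/4: g(17/4) = 141/64.

2.2031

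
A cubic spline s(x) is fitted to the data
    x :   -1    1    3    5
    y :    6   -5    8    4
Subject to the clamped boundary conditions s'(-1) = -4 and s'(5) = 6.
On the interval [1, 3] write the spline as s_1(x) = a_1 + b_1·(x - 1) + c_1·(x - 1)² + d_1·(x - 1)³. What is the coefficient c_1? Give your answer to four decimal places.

Let M_i = s''(x_i). Step sizes h_i = 2, 2, 2; slopes of the chords Δ_i = (y_(i+1) - y_i)/h_i = -11/2, 13/2, -2.
  2·M_0 + 8·M_1 + 2·M_2 = 6(Δ_1 - Δ_0) = 72
  2·M_1 + 8·M_2 + 2·M_3 = 6(Δ_2 - Δ_1) = -51
Clamped end conditions give two more equations: 2h_0·M_0 + h_0·M_1 = 6(Δ_0 - s'(-1)) = -9 and h_2·M_2 + 2h_2·M_3 = 6(s'(5) - Δ_2) = 48.
Hence M_0 = -148/15, M_1 = 457/30, M_2 = -226/15, M_3 = 293/15.
On [1, 3], with s_1(x) = a_1 + b_1·(x - 1) + c_1·(x - 1)² + d_1·(x - 1)³: c_1 = M_1/2 = 457/60, d_1 = (M_2 - M_1)/(6h_1) = -101/40, b_1 = Δ_1 - h_1(2M_1 + M_2)/6 = 41/30.

7.6167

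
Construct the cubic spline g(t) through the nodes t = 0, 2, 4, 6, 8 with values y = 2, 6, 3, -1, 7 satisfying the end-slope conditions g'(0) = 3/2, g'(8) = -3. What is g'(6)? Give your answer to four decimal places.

3.1607

Write M_i for g''(x_i). With h_i = 2, 2, 2, 2 and divided differences Δ_i = 2, -3/2, -2, 4, the continuity of g' gives the tridiagonal system
  2·M_0 + 8·M_1 + 2·M_2 = 6(Δ_1 - Δ_0) = -21
  2·M_1 + 8·M_2 + 2·M_3 = 6(Δ_2 - Δ_1) = -3
  2·M_2 + 8·M_3 + 2·M_4 = 6(Δ_3 - Δ_2) = 36
Clamped end conditions give two more equations: 2h_0·M_0 + h_0·M_1 = 6(Δ_0 - g'(0)) = 3 and h_3·M_3 + 2h_3·M_4 = 6(g'(8) - Δ_3) = -42.
Solving the tridiagonal system: M_0 = 117/56, M_1 = -75/28, M_2 = -15/8, M_3 = 243/28, M_4 = -831/56.
On [6, 8], g'(t) = b_3 + 2c_3·(t - 6) + 3d_3·(t - 6)² with b_3 = Δ_3 - h_3(2M_3 + M_4)/6 = 177/56, c_3 = M_3/2 = 243/56, d_3 = (M_4 - M_3)/(6h_3) = -439/224. So g'(6) = 177/56.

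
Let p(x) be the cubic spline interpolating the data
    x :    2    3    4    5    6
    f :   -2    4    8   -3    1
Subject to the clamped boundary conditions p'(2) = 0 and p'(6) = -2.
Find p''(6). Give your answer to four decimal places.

Put σ_i = p'' at the i-th knot. Here h = (1, 1, 1, 1) and Δ = (6, 4, -11, 4), so the interior equations h_(i-1)·σ_(i-1) + 2(h_(i-1)+h_i)·σ_i + h_i·σ_(i+1) = 6(Δ_i − Δ_(i-1)) read
  1·σ_0 + 4·σ_1 + 1·σ_2 = 6(Δ_1 - Δ_0) = -12
  1·σ_1 + 4·σ_2 + 1·σ_3 = 6(Δ_2 - Δ_1) = -90
  1·σ_2 + 4·σ_3 + 1·σ_4 = 6(Δ_3 - Δ_2) = 90
Clamped end conditions give two more equations: 2h_0·σ_0 + h_0·σ_1 = 6(Δ_0 - p'(2)) = 36 and h_3·σ_3 + 2h_3·σ_4 = 6(p'(6) - Δ_3) = -36.
Solving: σ_0 = 493/28, σ_1 = 11/14, σ_2 = -131/4, σ_3 = 563/14, σ_4 = -1067/28.

-38.1071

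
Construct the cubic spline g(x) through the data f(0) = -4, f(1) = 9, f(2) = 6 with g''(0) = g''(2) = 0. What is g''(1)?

Write M_i for g''(x_i). With h_i = 1, 1 and divided differences Δ_i = 13, -3, the continuity of g' gives the tridiagonal system
  1·M_0 + 4·M_1 + 1·M_2 = 6(Δ_1 - Δ_0) = -96
Natural end conditions: M_0 = M_2 = 0.
Forward elimination and back-substitution give M_0 = 0, M_1 = -24, M_2 = 0.

-24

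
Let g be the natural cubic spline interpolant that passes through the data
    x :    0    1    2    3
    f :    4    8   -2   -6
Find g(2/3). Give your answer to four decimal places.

8.1975

Let M_i = g''(x_i). Step sizes h_i = 1, 1, 1; slopes of the chords Δ_i = (y_(i+1) - y_i)/h_i = 4, -10, -4.
  1·M_0 + 4·M_1 + 1·M_2 = 6(Δ_1 - Δ_0) = -84
  1·M_1 + 4·M_2 + 1·M_3 = 6(Δ_2 - Δ_1) = 36
Natural end conditions: M_0 = M_3 = 0.
Hence M_0 = 0, M_1 = -124/5, M_2 = 76/5, M_3 = 0.
On [0, 1], g(x) = 4 + 122/15·x + 0·x² - 62/15·x³.
With x = 2/3: g(2/3) = 664/81.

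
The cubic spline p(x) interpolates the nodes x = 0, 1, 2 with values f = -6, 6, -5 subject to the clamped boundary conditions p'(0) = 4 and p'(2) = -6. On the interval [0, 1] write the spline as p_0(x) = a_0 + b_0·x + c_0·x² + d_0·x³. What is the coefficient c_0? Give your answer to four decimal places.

Write M_i for p''(x_i). With h_i = 1, 1 and divided differences Δ_i = 12, -11, the continuity of p' gives the tridiagonal system
  1·M_0 + 4·M_1 + 1·M_2 = 6(Δ_1 - Δ_0) = -138
Clamped end conditions give two more equations: 2h_0·M_0 + h_0·M_1 = 6(Δ_0 - p'(0)) = 48 and h_1·M_1 + 2h_1·M_2 = 6(p'(2) - Δ_1) = 30.
Solving the tridiagonal system: M_0 = 107/2, M_1 = -59, M_2 = 89/2.
On [0, 1], with p_0(x) = a_0 + b_0·x + c_0·x² + d_0·x³: c_0 = M_0/2 = 107/4, d_0 = (M_1 - M_0)/(6h_0) = -75/4, b_0 = Δ_0 - h_0(2M_0 + M_1)/6 = 4.

26.7500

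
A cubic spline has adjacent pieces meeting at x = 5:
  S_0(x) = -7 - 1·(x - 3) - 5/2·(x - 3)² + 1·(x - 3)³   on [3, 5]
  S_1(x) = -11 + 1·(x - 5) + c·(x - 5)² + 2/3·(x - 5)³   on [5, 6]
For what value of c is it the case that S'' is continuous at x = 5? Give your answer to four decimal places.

S_0''(x) = -5 + 6·(x - 3), so S_0''(5) = 7. On the right, S_1''(5) = 2c, so c = 7/2.

3.5000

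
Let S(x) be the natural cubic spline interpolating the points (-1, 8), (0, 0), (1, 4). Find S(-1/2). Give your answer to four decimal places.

2.8750

Put σ_i = S'' at the i-th knot. Here h = (1, 1) and Δ = (-8, 4), so the interior equations h_(i-1)·σ_(i-1) + 2(h_(i-1)+h_i)·σ_i + h_i·σ_(i+1) = 6(Δ_i − Δ_(i-1)) read
  1·σ_0 + 4·σ_1 + 1·σ_2 = 6(Δ_1 - Δ_0) = 72
Natural end conditions: σ_0 = σ_2 = 0.
Forward elimination and back-substitution give σ_0 = 0, σ_1 = 18, σ_2 = 0.
On [-1, 0], S(x) = 8 - 11·(x + 1) + 0·(x + 1)² + 3·(x + 1)³.
With (x + 1) = 1/2: S(-1/2) = 23/8.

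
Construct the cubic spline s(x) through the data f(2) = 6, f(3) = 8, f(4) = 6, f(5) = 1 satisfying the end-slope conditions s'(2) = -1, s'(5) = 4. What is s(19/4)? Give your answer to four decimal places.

0.9031

Let m_i = s''(x_i). Step sizes h_i = 1, 1, 1; slopes of the chords Δ_i = (y_(i+1) - y_i)/h_i = 2, -2, -5.
  1·m_0 + 4·m_1 + 1·m_2 = 6(Δ_1 - Δ_0) = -24
  1·m_1 + 4·m_2 + 1·m_3 = 6(Δ_2 - Δ_1) = -18
Clamped end conditions give two more equations: 2h_0·m_0 + h_0·m_1 = 6(Δ_0 - s'(2)) = 18 and h_2·m_2 + 2h_2·m_3 = 6(s'(5) - Δ_2) = 54.
Solving the tridiagonal system: m_0 = 182/15, m_1 = -94/15, m_2 = -166/15, m_3 = 488/15.
On [4, 5], s(x) = 6 - 101/15·(x - 4) - 83/15·(x - 4)² + 109/15·(x - 4)³.
With (x - 4) = 3/4: s(19/4) = 289/320.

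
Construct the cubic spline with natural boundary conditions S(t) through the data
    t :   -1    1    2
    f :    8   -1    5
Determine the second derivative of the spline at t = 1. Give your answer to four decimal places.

10.5000

Put M_i = S'' at the i-th knot. Here h = (2, 1) and Δ = (-9/2, 6), so the interior equations h_(i-1)·M_(i-1) + 2(h_(i-1)+h_i)·M_i + h_i·M_(i+1) = 6(Δ_i − Δ_(i-1)) read
  2·M_0 + 6·M_1 + 1·M_2 = 6(Δ_1 - Δ_0) = 63
Natural end conditions: M_0 = M_2 = 0.
Solving: M_0 = 0, M_1 = 21/2, M_2 = 0.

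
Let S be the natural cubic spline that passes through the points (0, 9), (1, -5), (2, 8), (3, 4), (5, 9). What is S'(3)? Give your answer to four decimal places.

-6.4535

Write M_i for S''(x_i). With h_i = 1, 1, 1, 2 and divided differences Δ_i = -14, 13, -4, 5/2, the continuity of S' gives the tridiagonal system
  1·M_0 + 4·M_1 + 1·M_2 = 6(Δ_1 - Δ_0) = 162
  1·M_1 + 4·M_2 + 1·M_3 = 6(Δ_2 - Δ_1) = -102
  1·M_2 + 6·M_3 + 2·M_4 = 6(Δ_3 - Δ_2) = 39
Natural end conditions: M_0 = M_4 = 0.
Solving: M_0 = 0, M_1 = 4377/86, M_2 = -1788/43, M_3 = 1155/86, M_4 = 0.
On [3, 5], S'(x) = b_3 + 2c_3·(x - 3) + 3d_3·(x - 3)² with b_3 = Δ_3 - h_3(2M_3 + M_4)/6 = -555/86, c_3 = M_3/2 = 1155/172, d_3 = (M_4 - M_3)/(6h_3) = -385/344. So S'(3) = -555/86.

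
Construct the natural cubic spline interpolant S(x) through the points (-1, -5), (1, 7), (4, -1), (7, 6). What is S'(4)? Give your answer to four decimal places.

Put M_i = S'' at the i-th knot. Here h = (2, 3, 3) and Δ = (6, -8/3, 7/3), so the interior equations h_(i-1)·M_(i-1) + 2(h_(i-1)+h_i)·M_i + h_i·M_(i+1) = 6(Δ_i − Δ_(i-1)) read
  2·M_0 + 10·M_1 + 3·M_2 = 6(Δ_1 - Δ_0) = -52
  3·M_1 + 12·M_2 + 3·M_3 = 6(Δ_2 - Δ_1) = 30
Natural end conditions: M_0 = M_3 = 0.
Forward elimination and back-substitution give M_0 = 0, M_1 = -238/37, M_2 = 152/37, M_3 = 0.
On [4, 7], S'(x) = b_2 + 2c_2·(x - 4) + 3d_2·(x - 4)² with b_2 = Δ_2 - h_2(2M_2 + M_3)/6 = -197/111, c_2 = M_2/2 = 76/37, d_2 = (M_3 - M_2)/(6h_2) = -76/333. So S'(4) = -197/111.

-1.7748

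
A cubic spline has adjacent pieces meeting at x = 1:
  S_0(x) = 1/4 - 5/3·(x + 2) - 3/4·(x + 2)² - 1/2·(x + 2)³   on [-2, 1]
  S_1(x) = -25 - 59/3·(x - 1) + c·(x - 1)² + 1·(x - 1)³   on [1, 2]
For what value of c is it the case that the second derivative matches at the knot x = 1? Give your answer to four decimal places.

-5.2500

S_0''(x) = -3/2 - 3·(x + 2), so S_0''(1) = -21/2. On the right, S_1''(1) = 2c, so c = -21/4.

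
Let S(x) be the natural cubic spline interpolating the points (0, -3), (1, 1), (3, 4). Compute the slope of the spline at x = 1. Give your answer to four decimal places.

Put M_i = S'' at the i-th knot. Here h = (1, 2) and Δ = (4, 3/2), so the interior equations h_(i-1)·M_(i-1) + 2(h_(i-1)+h_i)·M_i + h_i·M_(i+1) = 6(Δ_i − Δ_(i-1)) read
  1·M_0 + 6·M_1 + 2·M_2 = 6(Δ_1 - Δ_0) = -15
Natural end conditions: M_0 = M_2 = 0.
Forward elimination and back-substitution give M_0 = 0, M_1 = -5/2, M_2 = 0.
On [1, 3], S'(x) = b_1 + 2c_1·(x - 1) + 3d_1·(x - 1)² with b_1 = Δ_1 - h_1(2M_1 + M_2)/6 = 19/6, c_1 = M_1/2 = -5/4, d_1 = (M_2 - M_1)/(6h_1) = 5/24. So S'(1) = 19/6.

3.1667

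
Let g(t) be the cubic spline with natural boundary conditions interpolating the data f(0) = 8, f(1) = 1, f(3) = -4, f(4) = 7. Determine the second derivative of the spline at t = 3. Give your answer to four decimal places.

With σ_i denoting the second derivative at x_i, h_i = 1, 2, 1, and Δ_i = (y_(i+1) − y_i)/h_i = -7, -5/2, 11:
  1·σ_0 + 6·σ_1 + 2·σ_2 = 6(Δ_1 - Δ_0) = 27
  2·σ_1 + 6·σ_2 + 1·σ_3 = 6(Δ_2 - Δ_1) = 81
Natural end conditions: σ_0 = σ_3 = 0.
Solving the tridiagonal system: σ_0 = 0, σ_1 = 0, σ_2 = 27/2, σ_3 = 0.

13.5000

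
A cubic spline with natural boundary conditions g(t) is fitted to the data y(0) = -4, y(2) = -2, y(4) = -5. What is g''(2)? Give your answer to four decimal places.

Write M_i for g''(x_i). With h_i = 2, 2 and divided differences Δ_i = 1, -3/2, the continuity of g' gives the tridiagonal system
  2·M_0 + 8·M_1 + 2·M_2 = 6(Δ_1 - Δ_0) = -15
Natural end conditions: M_0 = M_2 = 0.
Hence M_0 = 0, M_1 = -15/8, M_2 = 0.

-1.8750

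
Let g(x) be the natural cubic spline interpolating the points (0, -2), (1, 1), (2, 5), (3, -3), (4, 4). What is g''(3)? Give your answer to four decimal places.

With σ_i denoting the second derivative at x_i, h_i = 1, 1, 1, 1, and Δ_i = (y_(i+1) − y_i)/h_i = 3, 4, -8, 7:
  1·σ_0 + 4·σ_1 + 1·σ_2 = 6(Δ_1 - Δ_0) = 6
  1·σ_1 + 4·σ_2 + 1·σ_3 = 6(Δ_2 - Δ_1) = -72
  1·σ_2 + 4·σ_3 + 1·σ_4 = 6(Δ_3 - Δ_2) = 90
Natural end conditions: σ_0 = σ_4 = 0.
Solving the tridiagonal system: σ_0 = 0, σ_1 = 117/14, σ_2 = -192/7, σ_3 = 411/14, σ_4 = 0.

29.3571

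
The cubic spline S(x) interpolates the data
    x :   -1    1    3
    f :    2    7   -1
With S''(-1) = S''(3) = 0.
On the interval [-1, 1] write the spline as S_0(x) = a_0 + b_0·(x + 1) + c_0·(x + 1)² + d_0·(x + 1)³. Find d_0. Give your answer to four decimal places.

-0.4063

With m_i denoting the second derivative at x_i, h_i = 2, 2, and Δ_i = (y_(i+1) − y_i)/h_i = 5/2, -4:
  2·m_0 + 8·m_1 + 2·m_2 = 6(Δ_1 - Δ_0) = -39
Natural end conditions: m_0 = m_2 = 0.
Hence m_0 = 0, m_1 = -39/8, m_2 = 0.
On [-1, 1], with S_0(x) = a_0 + b_0·(x + 1) + c_0·(x + 1)² + d_0·(x + 1)³: c_0 = m_0/2 = 0, d_0 = (m_1 - m_0)/(6h_0) = -13/32, b_0 = Δ_0 - h_0(2m_0 + m_1)/6 = 33/8.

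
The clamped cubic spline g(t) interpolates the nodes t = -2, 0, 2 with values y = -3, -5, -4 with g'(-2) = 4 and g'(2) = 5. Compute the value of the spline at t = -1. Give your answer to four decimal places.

-2.3438

Write M_i for g''(x_i). With h_i = 2, 2 and divided differences Δ_i = -1, 1/2, the continuity of g' gives the tridiagonal system
  2·M_0 + 8·M_1 + 2·M_2 = 6(Δ_1 - Δ_0) = 9
Clamped end conditions give two more equations: 2h_0·M_0 + h_0·M_1 = 6(Δ_0 - g'(-2)) = -30 and h_1·M_1 + 2h_1·M_2 = 6(g'(2) - Δ_1) = 27.
Solving the tridiagonal system: M_0 = -67/8, M_1 = 7/4, M_2 = 47/8.
On [-2, 0], g(t) = -3 + 4·(t + 2) - 67/16·(t + 2)² + 27/32·(t + 2)³.
With (t + 2) = 1: g(-1) = -75/32.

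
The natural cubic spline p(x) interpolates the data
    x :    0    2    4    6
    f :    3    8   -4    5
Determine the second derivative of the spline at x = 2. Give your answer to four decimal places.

-8.9000

Put M_i = p'' at the i-th knot. Here h = (2, 2, 2) and Δ = (5/2, -6, 9/2), so the interior equations h_(i-1)·M_(i-1) + 2(h_(i-1)+h_i)·M_i + h_i·M_(i+1) = 6(Δ_i − Δ_(i-1)) read
  2·M_0 + 8·M_1 + 2·M_2 = 6(Δ_1 - Δ_0) = -51
  2·M_1 + 8·M_2 + 2·M_3 = 6(Δ_2 - Δ_1) = 63
Natural end conditions: M_0 = M_3 = 0.
Solving: M_0 = 0, M_1 = -89/10, M_2 = 101/10, M_3 = 0.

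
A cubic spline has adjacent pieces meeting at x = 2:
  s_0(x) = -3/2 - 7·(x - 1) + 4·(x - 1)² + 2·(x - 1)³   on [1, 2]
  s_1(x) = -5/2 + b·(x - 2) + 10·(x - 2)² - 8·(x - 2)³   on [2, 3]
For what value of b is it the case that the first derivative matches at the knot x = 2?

7

s_0'(x) = -7 + 8·(x - 1) + 6·(x - 1)², so s_0'(2) = 7. On the right, s_1'(2) = b, so b = 7.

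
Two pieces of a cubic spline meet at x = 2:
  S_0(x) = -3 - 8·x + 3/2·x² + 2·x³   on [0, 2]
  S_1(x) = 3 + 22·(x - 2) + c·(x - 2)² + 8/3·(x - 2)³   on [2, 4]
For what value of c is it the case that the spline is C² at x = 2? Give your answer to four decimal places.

S_0''(x) = 3 + 12·x, so S_0''(2) = 27. On the right, S_1''(2) = 2c, so c = 27/2.

13.5000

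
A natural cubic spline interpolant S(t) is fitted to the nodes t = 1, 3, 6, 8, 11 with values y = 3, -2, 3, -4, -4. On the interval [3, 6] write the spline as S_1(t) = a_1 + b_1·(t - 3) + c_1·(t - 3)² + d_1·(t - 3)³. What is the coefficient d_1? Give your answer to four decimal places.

-0.4934

Put M_i = S'' at the i-th knot. Here h = (2, 3, 2, 3) and Δ = (-5/2, 5/3, -7/2, 0), so the interior equations h_(i-1)·M_(i-1) + 2(h_(i-1)+h_i)·M_i + h_i·M_(i+1) = 6(Δ_i − Δ_(i-1)) read
  2·M_0 + 10·M_1 + 3·M_2 = 6(Δ_1 - Δ_0) = 25
  3·M_1 + 10·M_2 + 2·M_3 = 6(Δ_2 - Δ_1) = -31
  2·M_2 + 10·M_3 + 3·M_4 = 6(Δ_3 - Δ_2) = 21
Natural end conditions: M_0 = M_4 = 0.
Forward elimination and back-substitution give M_0 = 0, M_1 = 576/145, M_2 = -427/87, M_3 = 2681/870, M_4 = 0.
On [3, 6], with S_1(t) = a_1 + b_1·(t - 3) + c_1·(t - 3)² + d_1·(t - 3)³: c_1 = M_1/2 = 288/145, d_1 = (M_2 - M_1)/(6h_1) = -3863/7830, b_1 = Δ_1 - h_1(2M_1 + M_2)/6 = 43/290.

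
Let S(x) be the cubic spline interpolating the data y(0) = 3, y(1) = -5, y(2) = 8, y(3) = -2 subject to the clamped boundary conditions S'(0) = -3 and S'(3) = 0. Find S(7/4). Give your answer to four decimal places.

With σ_i denoting the second derivative at x_i, h_i = 1, 1, 1, and Δ_i = (y_(i+1) − y_i)/h_i = -8, 13, -10:
  1·σ_0 + 4·σ_1 + 1·σ_2 = 6(Δ_1 - Δ_0) = 126
  1·σ_1 + 4·σ_2 + 1·σ_3 = 6(Δ_2 - Δ_1) = -138
Clamped end conditions give two more equations: 2h_0·σ_0 + h_0·σ_1 = 6(Δ_0 - S'(0)) = -30 and h_2·σ_2 + 2h_2·σ_3 = 6(S'(3) - Δ_2) = 60.
Solving the tridiagonal system: σ_0 = -222/5, σ_1 = 294/5, σ_2 = -324/5, σ_3 = 312/5.
On [1, 2], S(x) = -5 + 21/5·(x - 1) + 147/5·(x - 1)² - 103/5·(x - 1)³.
With (x - 1) = 3/4: S(7/4) = 1919/320.

5.9969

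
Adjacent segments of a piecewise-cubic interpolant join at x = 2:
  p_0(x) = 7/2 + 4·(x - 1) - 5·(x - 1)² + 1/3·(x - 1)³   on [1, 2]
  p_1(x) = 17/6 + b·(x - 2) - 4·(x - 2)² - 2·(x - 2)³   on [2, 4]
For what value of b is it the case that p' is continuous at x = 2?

p_0'(x) = 4 - 10·(x - 1) + 1·(x - 1)², so p_0'(2) = -5. On the right, p_1'(2) = b, so b = -5.

-5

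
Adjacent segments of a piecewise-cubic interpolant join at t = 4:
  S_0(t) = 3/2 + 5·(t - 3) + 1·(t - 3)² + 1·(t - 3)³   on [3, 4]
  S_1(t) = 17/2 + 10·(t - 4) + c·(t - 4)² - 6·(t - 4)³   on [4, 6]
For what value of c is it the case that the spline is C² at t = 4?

S_0''(t) = 2 + 6·(t - 3), so S_0''(4) = 8. On the right, S_1''(4) = 2c, so c = 4.

4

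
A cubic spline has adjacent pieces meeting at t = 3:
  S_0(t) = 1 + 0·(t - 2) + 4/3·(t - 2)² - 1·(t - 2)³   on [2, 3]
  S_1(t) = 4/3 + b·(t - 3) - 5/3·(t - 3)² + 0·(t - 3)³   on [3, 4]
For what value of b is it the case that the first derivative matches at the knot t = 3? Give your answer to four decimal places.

-0.3333

S_0'(t) = 0 + 8/3·(t - 2) - 3·(t - 2)², so S_0'(3) = -1/3. On the right, S_1'(3) = b, so b = -1/3.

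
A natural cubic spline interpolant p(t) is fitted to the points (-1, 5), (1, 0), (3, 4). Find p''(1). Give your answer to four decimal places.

3.3750

Let σ_i = p''(x_i). Step sizes h_i = 2, 2; slopes of the chords Δ_i = (y_(i+1) - y_i)/h_i = -5/2, 2.
  2·σ_0 + 8·σ_1 + 2·σ_2 = 6(Δ_1 - Δ_0) = 27
Natural end conditions: σ_0 = σ_2 = 0.
Hence σ_0 = 0, σ_1 = 27/8, σ_2 = 0.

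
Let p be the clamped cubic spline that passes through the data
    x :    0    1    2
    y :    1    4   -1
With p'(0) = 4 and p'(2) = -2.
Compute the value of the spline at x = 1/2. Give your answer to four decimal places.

Put M_i = p'' at the i-th knot. Here h = (1, 1) and Δ = (3, -5), so the interior equations h_(i-1)·M_(i-1) + 2(h_(i-1)+h_i)·M_i + h_i·M_(i+1) = 6(Δ_i − Δ_(i-1)) read
  1·M_0 + 4·M_1 + 1·M_2 = 6(Δ_1 - Δ_0) = -48
Clamped end conditions give two more equations: 2h_0·M_0 + h_0·M_1 = 6(Δ_0 - p'(0)) = -6 and h_1·M_1 + 2h_1·M_2 = 6(p'(2) - Δ_1) = 18.
Solving the tridiagonal system: M_0 = 6, M_1 = -18, M_2 = 18.
On [0, 1], p(x) = 1 + 4·x + 3·x² - 4·x³.
With x = 1/2: p(1/2) = 13/4.

3.2500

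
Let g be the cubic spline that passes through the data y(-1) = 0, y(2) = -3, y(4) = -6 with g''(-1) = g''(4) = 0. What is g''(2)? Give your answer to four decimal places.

Write M_i for g''(x_i). With h_i = 3, 2 and divided differences Δ_i = -1, -3/2, the continuity of g' gives the tridiagonal system
  3·M_0 + 10·M_1 + 2·M_2 = 6(Δ_1 - Δ_0) = -3
Natural end conditions: M_0 = M_2 = 0.
Hence M_0 = 0, M_1 = -3/10, M_2 = 0.

-0.3000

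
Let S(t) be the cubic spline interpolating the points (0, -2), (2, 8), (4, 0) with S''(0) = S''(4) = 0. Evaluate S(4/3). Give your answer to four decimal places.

With M_i denoting the second derivative at x_i, h_i = 2, 2, and Δ_i = (y_(i+1) − y_i)/h_i = 5, -4:
  2·M_0 + 8·M_1 + 2·M_2 = 6(Δ_1 - Δ_0) = -54
Natural end conditions: M_0 = M_2 = 0.
Hence M_0 = 0, M_1 = -27/4, M_2 = 0.
On [0, 2], S(t) = -2 + 29/4·t + 0·t² - 9/16·t³.
With t = 4/3: S(4/3) = 19/3.

6.3333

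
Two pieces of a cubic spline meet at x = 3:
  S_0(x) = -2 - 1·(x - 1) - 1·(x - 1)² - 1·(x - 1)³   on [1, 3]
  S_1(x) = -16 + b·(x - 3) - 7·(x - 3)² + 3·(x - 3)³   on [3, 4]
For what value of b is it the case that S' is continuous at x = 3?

S_0'(x) = -1 - 2·(x - 1) - 3·(x - 1)², so S_0'(3) = -17. On the right, S_1'(3) = b, so b = -17.

-17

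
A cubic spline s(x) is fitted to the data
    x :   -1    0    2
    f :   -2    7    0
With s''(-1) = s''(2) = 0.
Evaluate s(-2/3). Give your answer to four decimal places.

1.6173

With M_i denoting the second derivative at x_i, h_i = 1, 2, and Δ_i = (y_(i+1) − y_i)/h_i = 9, -7/2:
  1·M_0 + 6·M_1 + 2·M_2 = 6(Δ_1 - Δ_0) = -75
Natural end conditions: M_0 = M_2 = 0.
Forward elimination and back-substitution give M_0 = 0, M_1 = -25/2, M_2 = 0.
On [-1, 0], s(x) = -2 + 133/12·(x + 1) + 0·(x + 1)² - 25/12·(x + 1)³.
With (x + 1) = 1/3: s(-2/3) = 131/81.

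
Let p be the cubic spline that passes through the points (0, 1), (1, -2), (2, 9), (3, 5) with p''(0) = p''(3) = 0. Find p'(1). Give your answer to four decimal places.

Put M_i = p'' at the i-th knot. Here h = (1, 1, 1) and Δ = (-3, 11, -4), so the interior equations h_(i-1)·M_(i-1) + 2(h_(i-1)+h_i)·M_i + h_i·M_(i+1) = 6(Δ_i − Δ_(i-1)) read
  1·M_0 + 4·M_1 + 1·M_2 = 6(Δ_1 - Δ_0) = 84
  1·M_1 + 4·M_2 + 1·M_3 = 6(Δ_2 - Δ_1) = -90
Natural end conditions: M_0 = M_3 = 0.
Hence M_0 = 0, M_1 = 142/5, M_2 = -148/5, M_3 = 0.
On [1, 2], p'(x) = b_1 + 2c_1·(x - 1) + 3d_1·(x - 1)² with b_1 = Δ_1 - h_1(2M_1 + M_2)/6 = 97/15, c_1 = M_1/2 = 71/5, d_1 = (M_2 - M_1)/(6h_1) = -29/3. So p'(1) = 97/15.

6.4667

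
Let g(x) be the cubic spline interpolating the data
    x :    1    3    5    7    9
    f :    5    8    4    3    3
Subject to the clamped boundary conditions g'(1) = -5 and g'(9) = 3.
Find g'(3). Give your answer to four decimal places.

1.3929

With σ_i denoting the second derivative at x_i, h_i = 2, 2, 2, 2, and Δ_i = (y_(i+1) − y_i)/h_i = 3/2, -2, -1/2, 0:
  2·σ_0 + 8·σ_1 + 2·σ_2 = 6(Δ_1 - Δ_0) = -21
  2·σ_1 + 8·σ_2 + 2·σ_3 = 6(Δ_2 - Δ_1) = 9
  2·σ_2 + 8·σ_3 + 2·σ_4 = 6(Δ_3 - Δ_2) = 3
Clamped end conditions give two more equations: 2h_0·σ_0 + h_0·σ_1 = 6(Δ_0 - g'(1)) = 39 and h_3·σ_3 + 2h_3·σ_4 = 6(g'(9) - Δ_3) = 18.
Forward elimination and back-substitution give σ_0 = 367/28, σ_1 = -47/7, σ_2 = 13/4, σ_3 = -25/14, σ_4 = 151/28.
On [3, 5], g'(x) = b_1 + 2c_1·(x - 3) + 3d_1·(x - 3)² with b_1 = Δ_1 - h_1(2σ_1 + σ_2)/6 = 39/28, c_1 = σ_1/2 = -47/14, d_1 = (σ_2 - σ_1)/(6h_1) = 93/112. So g'(3) = 39/28.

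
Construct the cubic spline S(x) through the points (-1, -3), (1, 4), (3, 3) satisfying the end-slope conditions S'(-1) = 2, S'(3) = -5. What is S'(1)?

Put M_i = S'' at the i-th knot. Here h = (2, 2) and Δ = (7/2, -1/2), so the interior equations h_(i-1)·M_(i-1) + 2(h_(i-1)+h_i)·M_i + h_i·M_(i+1) = 6(Δ_i − Δ_(i-1)) read
  2·M_0 + 8·M_1 + 2·M_2 = 6(Δ_1 - Δ_0) = -24
Clamped end conditions give two more equations: 2h_0·M_0 + h_0·M_1 = 6(Δ_0 - S'(-1)) = 9 and h_1·M_1 + 2h_1·M_2 = 6(S'(3) - Δ_1) = -27.
Forward elimination and back-substitution give M_0 = 7/2, M_1 = -5/2, M_2 = -11/2.
On [1, 3], S'(x) = b_1 + 2c_1·(x - 1) + 3d_1·(x - 1)² with b_1 = Δ_1 - h_1(2M_1 + M_2)/6 = 3, c_1 = M_1/2 = -5/4, d_1 = (M_2 - M_1)/(6h_1) = -1/4. So S'(1) = 3.

3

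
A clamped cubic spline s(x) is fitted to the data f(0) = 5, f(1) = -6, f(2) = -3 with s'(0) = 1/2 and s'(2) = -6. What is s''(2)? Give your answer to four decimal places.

-51.2500

With σ_i denoting the second derivative at x_i, h_i = 1, 1, and Δ_i = (y_(i+1) − y_i)/h_i = -11, 3:
  1·σ_0 + 4·σ_1 + 1·σ_2 = 6(Δ_1 - Δ_0) = 84
Clamped end conditions give two more equations: 2h_0·σ_0 + h_0·σ_1 = 6(Δ_0 - s'(0)) = -69 and h_1·σ_1 + 2h_1·σ_2 = 6(s'(2) - Δ_1) = -54.
Solving the tridiagonal system: σ_0 = -235/4, σ_1 = 97/2, σ_2 = -205/4.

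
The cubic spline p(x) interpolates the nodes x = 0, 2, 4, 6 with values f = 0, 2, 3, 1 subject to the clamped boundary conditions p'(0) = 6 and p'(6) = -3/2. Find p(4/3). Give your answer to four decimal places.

2.4889

Put M_i = p'' at the i-th knot. Here h = (2, 2, 2) and Δ = (1, 1/2, -1), so the interior equations h_(i-1)·M_(i-1) + 2(h_(i-1)+h_i)·M_i + h_i·M_(i+1) = 6(Δ_i − Δ_(i-1)) read
  2·M_0 + 8·M_1 + 2·M_2 = 6(Δ_1 - Δ_0) = -3
  2·M_1 + 8·M_2 + 2·M_3 = 6(Δ_2 - Δ_1) = -9
Clamped end conditions give two more equations: 2h_0·M_0 + h_0·M_1 = 6(Δ_0 - p'(0)) = -30 and h_2·M_2 + 2h_2·M_3 = 6(p'(6) - Δ_2) = -3.
Hence M_0 = -43/5, M_1 = 11/5, M_2 = -17/10, M_3 = 1/10.
On [0, 2], p(x) = 0 + 6·x - 43/10·x² + 9/10·x³.
With x = 4/3: p(4/3) = 112/45.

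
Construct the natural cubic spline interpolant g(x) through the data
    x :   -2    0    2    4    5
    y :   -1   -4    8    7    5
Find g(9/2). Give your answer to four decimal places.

5.9497

Put M_i = g'' at the i-th knot. Here h = (2, 2, 2, 1) and Δ = (-3/2, 6, -1/2, -2), so the interior equations h_(i-1)·M_(i-1) + 2(h_(i-1)+h_i)·M_i + h_i·M_(i+1) = 6(Δ_i − Δ_(i-1)) read
  2·M_0 + 8·M_1 + 2·M_2 = 6(Δ_1 - Δ_0) = 45
  2·M_1 + 8·M_2 + 2·M_3 = 6(Δ_2 - Δ_1) = -39
  2·M_2 + 6·M_3 + 1·M_4 = 6(Δ_3 - Δ_2) = -9
Natural end conditions: M_0 = M_4 = 0.
Solving the tridiagonal system: M_0 = 0, M_1 = 603/82, M_2 = -567/82, M_3 = 33/41, M_4 = 0.
On [4, 5], g(x) = 7 - 93/41·(x - 4) + 33/82·(x - 4)² - 11/82·(x - 4)³.
With (x - 4) = 1/2: g(9/2) = 3903/656.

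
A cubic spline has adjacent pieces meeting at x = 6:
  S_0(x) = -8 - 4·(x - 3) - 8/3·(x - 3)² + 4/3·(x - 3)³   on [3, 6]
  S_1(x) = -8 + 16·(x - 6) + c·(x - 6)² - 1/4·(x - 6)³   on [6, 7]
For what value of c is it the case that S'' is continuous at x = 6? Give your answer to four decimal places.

S_0''(x) = -16/3 + 8·(x - 3), so S_0''(6) = 56/3. On the right, S_1''(6) = 2c, so c = 28/3.

9.3333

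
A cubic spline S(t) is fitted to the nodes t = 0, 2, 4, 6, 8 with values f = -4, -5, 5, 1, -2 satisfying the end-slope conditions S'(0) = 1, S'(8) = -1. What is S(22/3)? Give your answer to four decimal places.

Let M_i = S''(x_i). Step sizes h_i = 2, 2, 2, 2; slopes of the chords Δ_i = (y_(i+1) - y_i)/h_i = -1/2, 5, -2, -3/2.
  2·M_0 + 8·M_1 + 2·M_2 = 6(Δ_1 - Δ_0) = 33
  2·M_1 + 8·M_2 + 2·M_3 = 6(Δ_2 - Δ_1) = -42
  2·M_2 + 8·M_3 + 2·M_4 = 6(Δ_3 - Δ_2) = 3
Clamped end conditions give two more equations: 2h_0·M_0 + h_0·M_1 = 6(Δ_0 - S'(0)) = -9 and h_3·M_3 + 2h_3·M_4 = 6(S'(8) - Δ_3) = 3.
Forward elimination and back-substitution give M_0 = -169/28, M_1 = 53/7, M_2 = -31/4, M_3 = 17/7, M_4 = -13/28.
On [6, 8], S(t) = 1 - 83/28·(t - 6) + 17/14·(t - 6)² - 27/112·(t - 6)³.
With (t - 6) = 4/3: S(22/3) = -86/63.

-1.3651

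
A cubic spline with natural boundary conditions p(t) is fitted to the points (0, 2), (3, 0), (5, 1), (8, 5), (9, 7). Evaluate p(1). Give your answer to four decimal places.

Write m_i for p''(x_i). With h_i = 3, 2, 3, 1 and divided differences Δ_i = -2/3, 1/2, 4/3, 2, the continuity of p' gives the tridiagonal system
  3·m_0 + 10·m_1 + 2·m_2 = 6(Δ_1 - Δ_0) = 7
  2·m_1 + 10·m_2 + 3·m_3 = 6(Δ_2 - Δ_1) = 5
  3·m_2 + 8·m_3 + 1·m_4 = 6(Δ_3 - Δ_2) = 4
Natural end conditions: m_0 = m_4 = 0.
Hence m_0 = 0, m_1 = 147/226, m_2 = 28/113, m_3 = 46/113, m_4 = 0.
On [0, 3], p(t) = 2 - 1345/1356·t + 0·t² + 49/1356·t³.
With t = 1: p(1) = 118/113.

1.0442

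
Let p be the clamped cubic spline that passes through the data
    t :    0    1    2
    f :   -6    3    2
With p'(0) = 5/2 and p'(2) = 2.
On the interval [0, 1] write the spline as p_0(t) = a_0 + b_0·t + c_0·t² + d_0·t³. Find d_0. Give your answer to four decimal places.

-10.6250

Write m_i for p''(x_i). With h_i = 1, 1 and divided differences Δ_i = 9, -1, the continuity of p' gives the tridiagonal system
  1·m_0 + 4·m_1 + 1·m_2 = 6(Δ_1 - Δ_0) = -60
Clamped end conditions give two more equations: 2h_0·m_0 + h_0·m_1 = 6(Δ_0 - p'(0)) = 39 and h_1·m_1 + 2h_1·m_2 = 6(p'(2) - Δ_1) = 18.
Solving the tridiagonal system: m_0 = 137/4, m_1 = -59/2, m_2 = 95/4.
On [0, 1], with p_0(t) = a_0 + b_0·t + c_0·t² + d_0·t³: c_0 = m_0/2 = 137/8, d_0 = (m_1 - m_0)/(6h_0) = -85/8, b_0 = Δ_0 - h_0(2m_0 + m_1)/6 = 5/2.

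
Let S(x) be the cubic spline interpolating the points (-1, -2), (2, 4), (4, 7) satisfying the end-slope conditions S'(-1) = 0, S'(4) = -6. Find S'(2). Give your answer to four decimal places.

Write m_i for S''(x_i). With h_i = 3, 2 and divided differences Δ_i = 2, 3/2, the continuity of S' gives the tridiagonal system
  3·m_0 + 10·m_1 + 2·m_2 = 6(Δ_1 - Δ_0) = -3
Clamped end conditions give two more equations: 2h_0·m_0 + h_0·m_1 = 6(Δ_0 - S'(-1)) = 12 and h_1·m_1 + 2h_1·m_2 = 6(S'(4) - Δ_1) = -45.
Hence m_0 = 11/10, m_1 = 9/5, m_2 = -243/20.
On [2, 4], S'(x) = b_1 + 2c_1·(x - 2) + 3d_1·(x - 2)² with b_1 = Δ_1 - h_1(2m_1 + m_2)/6 = 87/20, c_1 = m_1/2 = 9/10, d_1 = (m_2 - m_1)/(6h_1) = -93/80. So S'(2) = 87/20.

4.3500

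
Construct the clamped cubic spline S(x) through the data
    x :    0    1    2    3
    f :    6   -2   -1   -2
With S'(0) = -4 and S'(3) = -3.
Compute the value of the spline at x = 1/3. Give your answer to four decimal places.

3.6840

Write m_i for S''(x_i). With h_i = 1, 1, 1 and divided differences Δ_i = -8, 1, -1, the continuity of S' gives the tridiagonal system
  1·m_0 + 4·m_1 + 1·m_2 = 6(Δ_1 - Δ_0) = 54
  1·m_1 + 4·m_2 + 1·m_3 = 6(Δ_2 - Δ_1) = -12
Clamped end conditions give two more equations: 2h_0·m_0 + h_0·m_1 = 6(Δ_0 - S'(0)) = -24 and h_2·m_2 + 2h_2·m_3 = 6(S'(3) - Δ_2) = -12.
Forward elimination and back-substitution give m_0 = -338/15, m_1 = 316/15, m_2 = -116/15, m_3 = -32/15.
On [0, 1], S(x) = 6 - 4·x - 169/15·x² + 109/15·x³.
With x = 1/3: S(1/3) = 1492/405.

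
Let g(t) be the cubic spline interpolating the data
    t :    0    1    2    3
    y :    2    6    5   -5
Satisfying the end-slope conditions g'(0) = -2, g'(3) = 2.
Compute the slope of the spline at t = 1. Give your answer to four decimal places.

5.2667

With m_i denoting the second derivative at x_i, h_i = 1, 1, 1, and Δ_i = (y_(i+1) − y_i)/h_i = 4, -1, -10:
  1·m_0 + 4·m_1 + 1·m_2 = 6(Δ_1 - Δ_0) = -30
  1·m_1 + 4·m_2 + 1·m_3 = 6(Δ_2 - Δ_1) = -54
Clamped end conditions give two more equations: 2h_0·m_0 + h_0·m_1 = 6(Δ_0 - g'(0)) = 36 and h_2·m_2 + 2h_2·m_3 = 6(g'(3) - Δ_2) = 72.
Solving: m_0 = 322/15, m_1 = -104/15, m_2 = -356/15, m_3 = 718/15.
On [1, 2], g'(t) = b_1 + 2c_1·(t - 1) + 3d_1·(t - 1)² with b_1 = Δ_1 - h_1(2m_1 + m_2)/6 = 79/15, c_1 = m_1/2 = -52/15, d_1 = (m_2 - m_1)/(6h_1) = -14/5. So g'(1) = 79/15.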